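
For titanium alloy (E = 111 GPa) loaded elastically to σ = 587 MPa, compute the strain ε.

ε = σ/E = 587 / 111000 = 5.29×10⁻³.

5.29×10⁻³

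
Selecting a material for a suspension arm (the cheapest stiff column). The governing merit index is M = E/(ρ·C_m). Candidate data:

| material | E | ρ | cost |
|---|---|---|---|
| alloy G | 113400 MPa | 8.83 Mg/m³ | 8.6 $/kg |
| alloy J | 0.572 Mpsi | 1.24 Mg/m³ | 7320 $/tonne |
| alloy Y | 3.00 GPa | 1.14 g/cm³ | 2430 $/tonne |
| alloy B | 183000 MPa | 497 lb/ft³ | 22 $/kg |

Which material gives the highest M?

alloy G

In SI units:
  alloy G: E = 113.4 GPa, ρ = 8830 kg/m³, cost = 8.600 $/kg
  alloy J: E = 3.944 GPa, ρ = 1240 kg/m³, cost = 7.320 $/kg
  alloy Y: E = 3.000 GPa, ρ = 1140 kg/m³, cost = 2.430 $/kg
  alloy B: E = 183.0 GPa, ρ = 7961 kg/m³, cost = 22.00 $/kg
  alloy G: M = 1.49 MN·m per $
  alloy Y: M = 1.08 MN·m per $
  alloy B: M = 1.04 MN·m per $
  alloy J: M = 0.434 MN·m per $
Alloy G ranks first.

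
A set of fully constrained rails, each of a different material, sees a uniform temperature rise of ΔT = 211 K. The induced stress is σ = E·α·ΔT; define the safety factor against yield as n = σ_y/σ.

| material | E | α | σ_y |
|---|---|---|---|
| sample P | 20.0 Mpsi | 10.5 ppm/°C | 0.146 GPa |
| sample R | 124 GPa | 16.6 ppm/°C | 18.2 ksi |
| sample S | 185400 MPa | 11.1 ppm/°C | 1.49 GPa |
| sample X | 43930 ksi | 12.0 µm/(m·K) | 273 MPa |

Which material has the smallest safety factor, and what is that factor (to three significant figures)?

sample R, n = 0.289

Converting E to GPa, α to ×10⁻⁶/K, σ_y to MPa, then σ and n for each:
  sample P: E = 137.9, α = 10.5, σ_y = 146.0 → σ = 306 MPa, n = 0.478
  sample R: E = 124.0, α = 16.6, σ_y = 125.5 → σ = 434 MPa, n = 0.289
  sample S: E = 185.4, α = 11.1, σ_y = 1490 → σ = 434 MPa, n = 3.43
  sample X: E = 302.9, α = 12.0, σ_y = 273.0 → σ = 767 MPa, n = 0.356
Sample R has the lowest safety factor, n = 0.289.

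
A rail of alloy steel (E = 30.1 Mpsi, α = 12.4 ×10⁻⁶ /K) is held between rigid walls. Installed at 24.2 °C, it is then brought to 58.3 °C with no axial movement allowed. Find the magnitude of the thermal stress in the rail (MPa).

87.8 MPa

E = 30.1 Mpsi = 207.5 GPa.
ΔT = 34.10 K. Constrained thermal stress σ = E·α·ΔT = 207.5×10³ MPa × 12.4×10⁻⁶ × 34.10 = 87.8 MPa (compressive).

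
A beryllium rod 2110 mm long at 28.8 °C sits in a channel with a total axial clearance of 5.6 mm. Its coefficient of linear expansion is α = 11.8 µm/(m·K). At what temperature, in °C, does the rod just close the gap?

254 °C

α·L₀·ΔT = 5.6 mm ⇒ ΔT = 5.6 / (11.8×10⁻⁶ × 2110.0) = 224.9 K.
T = 28.8 + 224.9 = 253.7 °C.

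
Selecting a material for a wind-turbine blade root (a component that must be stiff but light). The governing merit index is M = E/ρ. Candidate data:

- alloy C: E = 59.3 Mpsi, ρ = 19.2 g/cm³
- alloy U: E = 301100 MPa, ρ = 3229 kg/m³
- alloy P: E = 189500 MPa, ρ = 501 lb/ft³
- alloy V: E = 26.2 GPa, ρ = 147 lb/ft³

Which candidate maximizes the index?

After converting to SI:
  alloy C: E = 408.9 GPa, ρ = 19200 kg/m³
  alloy U: E = 301.1 GPa, ρ = 3229 kg/m³
  alloy P: E = 189.5 GPa, ρ = 8025 kg/m³
  alloy V: E = 26.20 GPa, ρ = 2355 kg/m³
  alloy U: M = 93.2 MN·m/kg
  alloy P: M = 23.6 MN·m/kg
  alloy C: M = 21.3 MN·m/kg
  alloy V: M = 11.1 MN·m/kg
The maximum is for alloy U.

alloy U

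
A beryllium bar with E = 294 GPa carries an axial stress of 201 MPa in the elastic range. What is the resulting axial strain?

6.84×10⁻⁴

ε = σ/E = 201 / 294000 = 6.84×10⁻⁴.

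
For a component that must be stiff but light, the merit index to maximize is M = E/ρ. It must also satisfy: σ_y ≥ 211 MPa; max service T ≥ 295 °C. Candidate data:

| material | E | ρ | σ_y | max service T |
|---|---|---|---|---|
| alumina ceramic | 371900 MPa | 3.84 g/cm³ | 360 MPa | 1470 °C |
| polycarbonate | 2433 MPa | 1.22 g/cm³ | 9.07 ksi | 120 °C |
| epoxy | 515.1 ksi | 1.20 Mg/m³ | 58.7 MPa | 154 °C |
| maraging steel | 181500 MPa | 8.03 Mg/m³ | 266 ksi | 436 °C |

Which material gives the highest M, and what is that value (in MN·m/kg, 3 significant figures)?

alumina ceramic, M = 96.8 MN·m/kg

Screen on constraints: σ_y ≥ 211 MPa; max service T ≥ 295 °C. Survivors: alumina ceramic, maraging steel.
After converting to SI:
  alumina ceramic: E = 371.9 GPa, ρ = 3840 kg/m³
  maraging steel: E = 181.5 GPa, ρ = 8030 kg/m³
  alumina ceramic: M = 96.8 MN·m/kg
  maraging steel: M = 22.6 MN·m/kg
Highest index: alumina ceramic.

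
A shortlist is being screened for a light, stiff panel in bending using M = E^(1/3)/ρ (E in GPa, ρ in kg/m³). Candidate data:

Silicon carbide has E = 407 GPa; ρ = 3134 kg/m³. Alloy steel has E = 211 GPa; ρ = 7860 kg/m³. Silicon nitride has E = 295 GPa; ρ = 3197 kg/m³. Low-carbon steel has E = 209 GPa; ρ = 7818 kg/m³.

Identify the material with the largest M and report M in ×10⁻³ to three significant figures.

Evaluate M for each candidate:
  silicon carbide: M = 2.36×10⁻³
  silicon nitride: M = 2.08×10⁻³
  low-carbon steel: M = 0.759×10⁻³
  alloy steel: M = 0.757×10⁻³
Silicon carbide has the largest M.

silicon carbide, M = 2.36×10⁻³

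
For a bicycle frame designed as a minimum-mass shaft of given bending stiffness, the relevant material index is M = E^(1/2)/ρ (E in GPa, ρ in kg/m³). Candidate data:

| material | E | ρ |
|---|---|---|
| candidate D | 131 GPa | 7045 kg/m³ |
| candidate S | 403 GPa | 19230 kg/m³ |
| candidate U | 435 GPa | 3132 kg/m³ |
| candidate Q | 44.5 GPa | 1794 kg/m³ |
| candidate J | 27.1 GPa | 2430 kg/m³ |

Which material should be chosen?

Computing M directly (units already consistent):
  candidate U: M = 6.66×10⁻³
  candidate Q: M = 3.72×10⁻³
  candidate J: M = 2.14×10⁻³
  candidate D: M = 1.62×10⁻³
  candidate S: M = 1.04×10⁻³
Highest index: candidate U.

candidate U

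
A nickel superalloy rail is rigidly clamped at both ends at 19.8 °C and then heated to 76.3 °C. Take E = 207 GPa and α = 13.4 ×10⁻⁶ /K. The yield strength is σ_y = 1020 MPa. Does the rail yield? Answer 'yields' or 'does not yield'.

does not yield

ΔT = 56.50 K. Constrained thermal stress σ = E·α·ΔT = 207.0×10³ MPa × 13.4×10⁻⁶ × 56.50 = 157 MPa (compressive).
Compare to σ_y = 1020 MPa: σ < σ_y, so it does not yield.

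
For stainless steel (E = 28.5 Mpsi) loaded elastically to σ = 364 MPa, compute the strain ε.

1.85×10⁻³

E = 28.5 Mpsi = 196.5 GPa = 196500 MPa.
ε = σ/E = 364 / 196500 = 1.85×10⁻³.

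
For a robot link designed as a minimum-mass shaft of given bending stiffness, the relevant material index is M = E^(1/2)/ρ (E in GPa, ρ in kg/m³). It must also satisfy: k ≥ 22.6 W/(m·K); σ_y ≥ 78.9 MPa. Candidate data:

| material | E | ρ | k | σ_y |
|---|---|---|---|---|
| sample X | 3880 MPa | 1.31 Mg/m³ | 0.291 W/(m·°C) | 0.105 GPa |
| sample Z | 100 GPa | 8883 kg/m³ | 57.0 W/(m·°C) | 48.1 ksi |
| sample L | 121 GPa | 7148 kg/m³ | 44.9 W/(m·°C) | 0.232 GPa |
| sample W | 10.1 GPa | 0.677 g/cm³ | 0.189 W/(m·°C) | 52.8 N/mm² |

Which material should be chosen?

sample L

Screen on constraints: k ≥ 22.6 W/(m·K); σ_y ≥ 78.9 MPa. Survivors: sample Z, sample L.
Putting every candidate on a common basis:
  sample Z: E = 100.0 GPa, ρ = 8883 kg/m³
  sample L: E = 121.0 GPa, ρ = 7148 kg/m³
  sample L: M = 1.54×10⁻³
  sample Z: M = 1.13×10⁻³
Sample L ranks first.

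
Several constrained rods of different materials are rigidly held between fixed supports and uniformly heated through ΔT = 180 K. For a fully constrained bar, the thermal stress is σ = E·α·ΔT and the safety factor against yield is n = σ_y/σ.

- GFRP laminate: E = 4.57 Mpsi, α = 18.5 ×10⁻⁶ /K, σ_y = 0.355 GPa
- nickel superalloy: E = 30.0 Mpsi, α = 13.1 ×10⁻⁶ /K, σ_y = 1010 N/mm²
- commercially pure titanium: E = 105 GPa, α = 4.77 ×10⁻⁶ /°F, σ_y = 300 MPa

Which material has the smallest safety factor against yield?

commercially pure titanium

Converting E to GPa, α to ×10⁻⁶/K, σ_y to MPa, then σ and n for each:
  GFRP laminate: E = 31.51, α = 18.5, σ_y = 355.0 → σ = 105 MPa, n = 3.38
  nickel superalloy: E = 206.8, α = 13.1, σ_y = 1010 → σ = 488 MPa, n = 2.07
  commercially pure titanium: E = 105.0, α = 8.59, σ_y = 300.0 → σ = 162 MPa, n = 1.85
Commercially pure titanium has the lowest safety factor, n = 1.85.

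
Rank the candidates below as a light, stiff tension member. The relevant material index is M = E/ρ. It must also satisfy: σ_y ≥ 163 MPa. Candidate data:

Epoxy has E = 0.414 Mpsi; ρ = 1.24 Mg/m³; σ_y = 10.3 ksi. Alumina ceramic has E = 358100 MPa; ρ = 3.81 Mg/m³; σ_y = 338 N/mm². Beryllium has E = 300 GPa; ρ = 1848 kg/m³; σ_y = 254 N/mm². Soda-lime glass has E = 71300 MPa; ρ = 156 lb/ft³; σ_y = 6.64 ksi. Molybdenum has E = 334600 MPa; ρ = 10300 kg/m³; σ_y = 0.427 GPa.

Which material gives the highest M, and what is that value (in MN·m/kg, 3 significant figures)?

beryllium, M = 162 MN·m/kg

Screen on constraints: σ_y ≥ 163 MPa. Survivors: alumina ceramic, beryllium, molybdenum.
After converting to SI:
  alumina ceramic: E = 358.1 GPa, ρ = 3810 kg/m³
  beryllium: E = 300.0 GPa, ρ = 1848 kg/m³
  molybdenum: E = 334.6 GPa, ρ = 10300 kg/m³
  beryllium: M = 162 MN·m/kg
  alumina ceramic: M = 94.0 MN·m/kg
  molybdenum: M = 32.5 MN·m/kg
Beryllium ranks first.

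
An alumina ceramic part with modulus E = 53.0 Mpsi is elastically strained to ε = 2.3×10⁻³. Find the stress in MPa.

840 MPa

E = 53.0 Mpsi = 365.4 GPa.
σ = E·ε = 365400 MPa × 2.3×10⁻³ = 840 MPa.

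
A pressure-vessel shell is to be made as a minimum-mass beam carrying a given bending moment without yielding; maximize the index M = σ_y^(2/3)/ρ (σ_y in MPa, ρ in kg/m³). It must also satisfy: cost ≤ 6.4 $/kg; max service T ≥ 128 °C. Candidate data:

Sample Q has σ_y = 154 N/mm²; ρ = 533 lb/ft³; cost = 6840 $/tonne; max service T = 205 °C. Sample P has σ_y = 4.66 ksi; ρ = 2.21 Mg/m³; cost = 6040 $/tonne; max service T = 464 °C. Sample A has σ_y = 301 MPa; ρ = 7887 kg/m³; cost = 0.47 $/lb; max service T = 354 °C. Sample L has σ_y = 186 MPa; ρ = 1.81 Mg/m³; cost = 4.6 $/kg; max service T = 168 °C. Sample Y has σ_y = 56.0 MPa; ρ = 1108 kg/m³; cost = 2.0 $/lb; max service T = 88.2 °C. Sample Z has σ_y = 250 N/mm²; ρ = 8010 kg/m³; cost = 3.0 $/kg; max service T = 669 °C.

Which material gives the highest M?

Screen on constraints: cost ≤ 6.4 $/kg; max service T ≥ 128 °C. Survivors: sample P, sample A, sample L, sample Z.
After converting to SI:
  sample P: σ_y = 32.13 MPa, ρ = 2210 kg/m³
  sample A: σ_y = 301.0 MPa, ρ = 7887 kg/m³
  sample L: σ_y = 186.0 MPa, ρ = 1810 kg/m³
  sample Z: σ_y = 250.0 MPa, ρ = 8010 kg/m³
  sample L: M = 18.0×10⁻³
  sample A: M = 5.69×10⁻³
  sample Z: M = 4.95×10⁻³
  sample P: M = 4.57×10⁻³
Highest index: sample L.

sample L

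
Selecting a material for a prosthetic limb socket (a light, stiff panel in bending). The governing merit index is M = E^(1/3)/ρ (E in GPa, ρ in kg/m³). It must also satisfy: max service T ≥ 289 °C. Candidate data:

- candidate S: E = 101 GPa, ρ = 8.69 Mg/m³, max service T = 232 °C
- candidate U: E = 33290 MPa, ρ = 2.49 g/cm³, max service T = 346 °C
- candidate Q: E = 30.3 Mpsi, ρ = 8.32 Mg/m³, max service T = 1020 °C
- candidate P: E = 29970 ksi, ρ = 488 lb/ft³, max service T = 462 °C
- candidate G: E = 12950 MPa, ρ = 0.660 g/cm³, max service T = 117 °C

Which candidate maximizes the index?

Screen on constraints: max service T ≥ 289 °C. Survivors: candidate U, candidate Q, candidate P.
After converting to SI:
  candidate U: E = 33.29 GPa, ρ = 2490 kg/m³
  candidate Q: E = 208.9 GPa, ρ = 8320 kg/m³
  candidate P: E = 206.6 GPa, ρ = 7817 kg/m³
  candidate U: M = 1.29×10⁻³
  candidate P: M = 0.756×10⁻³
  candidate Q: M = 0.713×10⁻³
Candidate U has the largest M.

candidate U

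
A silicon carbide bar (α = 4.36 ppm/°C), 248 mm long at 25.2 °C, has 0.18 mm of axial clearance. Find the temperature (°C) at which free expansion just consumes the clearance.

192 °C

α·L₀·ΔT = 0.18 mm ⇒ ΔT = 0.18 / (4.36×10⁻⁶ × 248.0) = 166.5 K.
T = 25.2 + 166.5 = 191.7 °C.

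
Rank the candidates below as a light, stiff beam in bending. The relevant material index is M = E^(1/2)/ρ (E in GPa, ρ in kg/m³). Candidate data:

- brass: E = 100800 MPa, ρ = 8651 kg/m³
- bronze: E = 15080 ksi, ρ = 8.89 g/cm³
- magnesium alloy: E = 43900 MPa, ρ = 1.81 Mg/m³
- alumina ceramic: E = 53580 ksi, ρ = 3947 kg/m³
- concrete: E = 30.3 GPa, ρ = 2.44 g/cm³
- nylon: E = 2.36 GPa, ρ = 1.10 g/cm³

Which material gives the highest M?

alumina ceramic

Putting every candidate on a common basis:
  brass: E = 100.8 GPa, ρ = 8651 kg/m³
  bronze: E = 104.0 GPa, ρ = 8890 kg/m³
  magnesium alloy: E = 43.90 GPa, ρ = 1810 kg/m³
  alumina ceramic: E = 369.4 GPa, ρ = 3947 kg/m³
  concrete: E = 30.30 GPa, ρ = 2440 kg/m³
  nylon: E = 2.360 GPa, ρ = 1100 kg/m³
  alumina ceramic: M = 4.87×10⁻³
  magnesium alloy: M = 3.66×10⁻³
  concrete: M = 2.26×10⁻³
  nylon: M = 1.40×10⁻³
  brass: M = 1.16×10⁻³
  bronze: M = 1.15×10⁻³
Alumina ceramic has the largest M.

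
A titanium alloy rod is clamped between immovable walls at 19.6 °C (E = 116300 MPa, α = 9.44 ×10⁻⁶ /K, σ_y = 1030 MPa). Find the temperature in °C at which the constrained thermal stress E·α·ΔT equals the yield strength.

E = 116300 MPa = 116.3 GPa.
E·α·ΔT = 1030 MPa ⇒ ΔT = 1030 / (116.3×10³ × 9.44×10⁻⁶) = 938.2 K.
T = 19.6 + 938.2 = 957.8 °C.

958 °C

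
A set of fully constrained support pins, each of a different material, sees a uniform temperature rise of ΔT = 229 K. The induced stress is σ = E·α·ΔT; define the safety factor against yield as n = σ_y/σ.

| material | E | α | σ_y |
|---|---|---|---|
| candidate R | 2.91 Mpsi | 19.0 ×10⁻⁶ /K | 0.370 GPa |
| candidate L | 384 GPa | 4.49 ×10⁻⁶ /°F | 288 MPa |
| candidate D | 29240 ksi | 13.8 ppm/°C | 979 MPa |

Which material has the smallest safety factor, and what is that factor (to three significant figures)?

Converting E to GPa, α to ×10⁻⁶/K, σ_y to MPa, then σ and n for each:
  candidate R: E = 20.06, α = 19.0, σ_y = 370.0 → σ = 87.3 MPa, n = 4.24
  candidate L: E = 384.0, α = 8.08, σ_y = 288.0 → σ = 711 MPa, n = 0.405
  candidate D: E = 201.6, α = 13.8, σ_y = 979.0 → σ = 637 MPa, n = 1.54
Smallest n: candidate L with n = 0.405.

candidate L, n = 0.405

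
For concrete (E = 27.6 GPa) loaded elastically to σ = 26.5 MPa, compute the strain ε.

9.60×10⁻⁴

ε = σ/E = 26.5 / 27600 = 9.60×10⁻⁴.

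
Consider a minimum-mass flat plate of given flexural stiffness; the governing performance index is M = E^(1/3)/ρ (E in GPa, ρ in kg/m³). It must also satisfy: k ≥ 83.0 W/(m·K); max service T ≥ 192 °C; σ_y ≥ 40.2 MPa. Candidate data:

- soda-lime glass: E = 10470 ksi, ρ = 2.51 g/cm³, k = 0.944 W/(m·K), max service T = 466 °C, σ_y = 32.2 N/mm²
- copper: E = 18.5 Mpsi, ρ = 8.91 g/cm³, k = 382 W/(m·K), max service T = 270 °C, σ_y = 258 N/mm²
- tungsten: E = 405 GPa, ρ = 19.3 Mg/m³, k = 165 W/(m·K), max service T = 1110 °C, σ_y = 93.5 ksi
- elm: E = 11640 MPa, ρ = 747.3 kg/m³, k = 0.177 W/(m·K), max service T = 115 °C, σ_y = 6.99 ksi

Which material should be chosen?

Screen on constraints: k ≥ 83.0 W/(m·K); max service T ≥ 192 °C; σ_y ≥ 40.2 MPa. Survivors: copper, tungsten.
Normalizing units and computing the index:
  copper: E = 127.6 GPa, ρ = 8910 kg/m³
  tungsten: E = 405.0 GPa, ρ = 19300 kg/m³
  copper: M = 0.565×10⁻³
  tungsten: M = 0.383×10⁻³
The maximum is for copper.

copper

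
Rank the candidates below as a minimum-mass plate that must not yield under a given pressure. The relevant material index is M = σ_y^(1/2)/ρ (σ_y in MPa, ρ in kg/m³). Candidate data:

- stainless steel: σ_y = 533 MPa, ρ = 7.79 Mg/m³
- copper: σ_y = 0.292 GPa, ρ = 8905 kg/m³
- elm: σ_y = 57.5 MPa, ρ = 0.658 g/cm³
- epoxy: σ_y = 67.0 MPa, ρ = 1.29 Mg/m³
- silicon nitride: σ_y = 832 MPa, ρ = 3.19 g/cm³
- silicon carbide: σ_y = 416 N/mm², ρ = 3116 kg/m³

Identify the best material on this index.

After converting to SI:
  stainless steel: σ_y = 533.0 MPa, ρ = 7790 kg/m³
  copper: σ_y = 292.0 MPa, ρ = 8905 kg/m³
  elm: σ_y = 57.50 MPa, ρ = 658.0 kg/m³
  epoxy: σ_y = 67.00 MPa, ρ = 1290 kg/m³
  silicon nitride: σ_y = 832.0 MPa, ρ = 3190 kg/m³
  silicon carbide: σ_y = 416.0 MPa, ρ = 3116 kg/m³
  elm: M = 11.5×10⁻³
  silicon nitride: M = 9.04×10⁻³
  silicon carbide: M = 6.55×10⁻³
  epoxy: M = 6.35×10⁻³
  stainless steel: M = 2.96×10⁻³
  copper: M = 1.92×10⁻³
The maximum is for elm.

elm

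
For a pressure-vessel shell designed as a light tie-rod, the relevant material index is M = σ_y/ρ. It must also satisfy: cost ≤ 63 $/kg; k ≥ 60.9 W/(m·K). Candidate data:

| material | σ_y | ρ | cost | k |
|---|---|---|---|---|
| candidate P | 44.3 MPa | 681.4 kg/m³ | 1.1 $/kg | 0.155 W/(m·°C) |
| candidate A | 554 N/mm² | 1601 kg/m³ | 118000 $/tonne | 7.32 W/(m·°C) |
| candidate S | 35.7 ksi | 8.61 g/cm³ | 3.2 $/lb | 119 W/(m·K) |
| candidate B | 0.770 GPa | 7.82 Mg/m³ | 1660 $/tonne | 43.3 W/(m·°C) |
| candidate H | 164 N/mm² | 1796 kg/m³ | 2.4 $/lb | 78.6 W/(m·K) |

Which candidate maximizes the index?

Screen on constraints: cost ≤ 63 $/kg; k ≥ 60.9 W/(m·K). Survivors: candidate S, candidate H.
Convert each candidate to consistent units, then evaluate M:
  candidate S: σ_y = 246.1 MPa, ρ = 8610 kg/m³
  candidate H: σ_y = 164.0 MPa, ρ = 1796 kg/m³
  candidate H: M = 91.3 kN·m/kg
  candidate S: M = 28.6 kN·m/kg
Candidate H ranks first.

candidate H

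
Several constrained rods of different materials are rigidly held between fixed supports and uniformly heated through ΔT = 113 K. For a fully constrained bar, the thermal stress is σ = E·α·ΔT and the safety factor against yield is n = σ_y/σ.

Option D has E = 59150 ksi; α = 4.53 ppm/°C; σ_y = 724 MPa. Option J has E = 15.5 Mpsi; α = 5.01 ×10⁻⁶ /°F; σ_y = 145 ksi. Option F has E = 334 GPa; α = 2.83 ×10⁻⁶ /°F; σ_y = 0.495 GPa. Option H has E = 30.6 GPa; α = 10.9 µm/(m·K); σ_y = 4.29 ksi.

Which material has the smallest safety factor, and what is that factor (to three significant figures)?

option H, n = 0.785

Per material, after unit conversion:
  option D: E = 407.8, α = 4.53, σ_y = 724.0 → σ = 209 MPa, n = 3.47
  option J: E = 106.9, α = 9.02, σ_y = 999.7 → σ = 109 MPa, n = 9.18
  option F: E = 334.0, α = 5.09, σ_y = 495.0 → σ = 192 MPa, n = 2.57
  option H: E = 30.60, α = 10.9, σ_y = 29.58 → σ = 37.7 MPa, n = 0.785
Option H has the lowest safety factor, n = 0.785.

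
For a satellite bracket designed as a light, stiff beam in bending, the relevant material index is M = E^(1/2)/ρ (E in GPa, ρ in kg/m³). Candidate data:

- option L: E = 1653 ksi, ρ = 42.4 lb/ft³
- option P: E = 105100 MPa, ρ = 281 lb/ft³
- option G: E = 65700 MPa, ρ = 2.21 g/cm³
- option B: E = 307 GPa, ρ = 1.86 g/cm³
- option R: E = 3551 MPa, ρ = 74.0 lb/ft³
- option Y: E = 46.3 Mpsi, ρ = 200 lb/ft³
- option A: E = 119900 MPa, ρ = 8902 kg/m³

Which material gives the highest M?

Convert each candidate to consistent units, then evaluate M:
  option L: E = 11.40 GPa, ρ = 679.2 kg/m³
  option P: E = 105.1 GPa, ρ = 4501 kg/m³
  option G: E = 65.70 GPa, ρ = 2210 kg/m³
  option B: E = 307.0 GPa, ρ = 1860 kg/m³
  option R: E = 3.551 GPa, ρ = 1185 kg/m³
  option Y: E = 319.2 GPa, ρ = 3204 kg/m³
  option A: E = 119.9 GPa, ρ = 8902 kg/m³
  option B: M = 9.42×10⁻³
  option Y: M = 5.58×10⁻³
  option L: M = 4.97×10⁻³
  option G: M = 3.67×10⁻³
  option P: M = 2.28×10⁻³
  option R: M = 1.59×10⁻³
  option A: M = 1.23×10⁻³
Highest index: option B.

option B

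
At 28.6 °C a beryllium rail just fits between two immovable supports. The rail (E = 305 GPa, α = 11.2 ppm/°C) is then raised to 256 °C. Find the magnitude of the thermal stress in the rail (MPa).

777 MPa

ΔT = 227.4 K. Constrained thermal stress σ = E·α·ΔT = 305.0×10³ MPa × 11.2×10⁻⁶ × 227.4 = 777 MPa (compressive).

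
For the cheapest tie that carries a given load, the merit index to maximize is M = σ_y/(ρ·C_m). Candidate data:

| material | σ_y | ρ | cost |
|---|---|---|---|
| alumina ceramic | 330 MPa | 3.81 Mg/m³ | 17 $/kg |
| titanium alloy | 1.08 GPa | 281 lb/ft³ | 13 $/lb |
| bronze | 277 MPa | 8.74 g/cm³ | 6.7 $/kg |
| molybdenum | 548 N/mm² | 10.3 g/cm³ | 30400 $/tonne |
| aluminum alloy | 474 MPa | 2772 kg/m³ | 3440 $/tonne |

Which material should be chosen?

aluminum alloy

Putting every candidate on a common basis:
  alumina ceramic: σ_y = 330.0 MPa, ρ = 3810 kg/m³, cost = 17.00 $/kg
  titanium alloy: σ_y = 1080 MPa, ρ = 4501 kg/m³, cost = 28.66 $/kg
  bronze: σ_y = 277.0 MPa, ρ = 8740 kg/m³, cost = 6.700 $/kg
  molybdenum: σ_y = 548.0 MPa, ρ = 10300 kg/m³, cost = 30.40 $/kg
  aluminum alloy: σ_y = 474.0 MPa, ρ = 2772 kg/m³, cost = 3.440 $/kg
  aluminum alloy: M = 49.7 kN·m per $
  titanium alloy: M = 8.37 kN·m per $
  alumina ceramic: M = 5.09 kN·m per $
  bronze: M = 4.73 kN·m per $
  molybdenum: M = 1.75 kN·m per $
The maximum is for aluminum alloy.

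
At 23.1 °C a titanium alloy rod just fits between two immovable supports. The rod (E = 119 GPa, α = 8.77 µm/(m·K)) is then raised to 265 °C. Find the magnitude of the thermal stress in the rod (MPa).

252 MPa

ΔT = 241.9 K. Constrained thermal stress σ = E·α·ΔT = 119.0×10³ MPa × 8.77×10⁻⁶ × 241.9 = 252 MPa (compressive).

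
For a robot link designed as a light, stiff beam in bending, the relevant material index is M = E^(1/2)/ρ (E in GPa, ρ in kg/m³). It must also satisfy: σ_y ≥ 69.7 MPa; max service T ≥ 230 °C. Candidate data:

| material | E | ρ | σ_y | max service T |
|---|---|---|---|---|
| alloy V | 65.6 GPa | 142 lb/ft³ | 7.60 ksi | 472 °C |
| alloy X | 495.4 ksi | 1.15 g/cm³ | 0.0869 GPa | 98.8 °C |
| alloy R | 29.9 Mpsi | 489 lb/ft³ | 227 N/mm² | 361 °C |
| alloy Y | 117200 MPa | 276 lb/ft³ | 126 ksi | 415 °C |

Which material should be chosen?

Screen on constraints: σ_y ≥ 69.7 MPa; max service T ≥ 230 °C. Survivors: alloy R, alloy Y.
Putting every candidate on a common basis:
  alloy R: E = 206.2 GPa, ρ = 7833 kg/m³
  alloy Y: E = 117.2 GPa, ρ = 4421 kg/m³
  alloy Y: M = 2.45×10⁻³
  alloy R: M = 1.83×10⁻³
The maximum is for alloy Y.

alloy Y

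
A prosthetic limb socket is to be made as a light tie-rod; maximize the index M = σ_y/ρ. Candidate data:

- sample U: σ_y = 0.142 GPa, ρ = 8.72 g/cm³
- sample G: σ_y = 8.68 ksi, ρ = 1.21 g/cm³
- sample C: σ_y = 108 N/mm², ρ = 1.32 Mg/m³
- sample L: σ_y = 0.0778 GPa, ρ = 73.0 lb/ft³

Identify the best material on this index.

Normalizing units and computing the index:
  sample U: σ_y = 142.0 MPa, ρ = 8720 kg/m³
  sample G: σ_y = 59.85 MPa, ρ = 1210 kg/m³
  sample C: σ_y = 108.0 MPa, ρ = 1320 kg/m³
  sample L: σ_y = 77.80 MPa, ρ = 1169 kg/m³
  sample C: M = 81.8 kN·m/kg
  sample L: M = 66.5 kN·m/kg
  sample G: M = 49.5 kN·m/kg
  sample U: M = 16.3 kN·m/kg
Highest index: sample C.

sample C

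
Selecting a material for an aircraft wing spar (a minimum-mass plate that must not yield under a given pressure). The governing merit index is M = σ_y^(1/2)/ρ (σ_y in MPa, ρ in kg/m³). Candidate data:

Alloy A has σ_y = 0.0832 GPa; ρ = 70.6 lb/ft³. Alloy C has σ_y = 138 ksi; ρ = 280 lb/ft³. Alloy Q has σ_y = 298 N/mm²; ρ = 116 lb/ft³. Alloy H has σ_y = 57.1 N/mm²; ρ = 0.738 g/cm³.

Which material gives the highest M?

alloy H

Putting every candidate on a common basis:
  alloy A: σ_y = 83.20 MPa, ρ = 1131 kg/m³
  alloy C: σ_y = 951.5 MPa, ρ = 4485 kg/m³
  alloy Q: σ_y = 298.0 MPa, ρ = 1858 kg/m³
  alloy H: σ_y = 57.10 MPa, ρ = 738.0 kg/m³
  alloy H: M = 10.2×10⁻³
  alloy Q: M = 9.29×10⁻³
  alloy A: M = 8.07×10⁻³
  alloy C: M = 6.88×10⁻³
Highest index: alloy H.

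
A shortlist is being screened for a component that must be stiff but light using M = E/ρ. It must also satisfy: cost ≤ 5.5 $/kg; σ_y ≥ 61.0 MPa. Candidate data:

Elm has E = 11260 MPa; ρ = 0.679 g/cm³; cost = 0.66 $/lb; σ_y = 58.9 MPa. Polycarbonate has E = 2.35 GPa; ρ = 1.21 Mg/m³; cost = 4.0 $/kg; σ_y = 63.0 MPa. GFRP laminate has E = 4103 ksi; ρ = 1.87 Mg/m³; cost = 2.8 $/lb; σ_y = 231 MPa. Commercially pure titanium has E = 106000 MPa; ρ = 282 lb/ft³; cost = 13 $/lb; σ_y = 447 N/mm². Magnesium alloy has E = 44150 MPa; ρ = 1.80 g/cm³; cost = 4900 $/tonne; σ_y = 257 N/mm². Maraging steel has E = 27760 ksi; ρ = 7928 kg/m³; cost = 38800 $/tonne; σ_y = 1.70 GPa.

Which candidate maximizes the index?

Screen on constraints: cost ≤ 5.5 $/kg; σ_y ≥ 61.0 MPa. Survivors: polycarbonate, magnesium alloy.
After converting to SI:
  polycarbonate: E = 2.350 GPa, ρ = 1210 kg/m³
  magnesium alloy: E = 44.15 GPa, ρ = 1800 kg/m³
  magnesium alloy: M = 24.5 MN·m/kg
  polycarbonate: M = 1.94 MN·m/kg
The maximum is for magnesium alloy.

magnesium alloy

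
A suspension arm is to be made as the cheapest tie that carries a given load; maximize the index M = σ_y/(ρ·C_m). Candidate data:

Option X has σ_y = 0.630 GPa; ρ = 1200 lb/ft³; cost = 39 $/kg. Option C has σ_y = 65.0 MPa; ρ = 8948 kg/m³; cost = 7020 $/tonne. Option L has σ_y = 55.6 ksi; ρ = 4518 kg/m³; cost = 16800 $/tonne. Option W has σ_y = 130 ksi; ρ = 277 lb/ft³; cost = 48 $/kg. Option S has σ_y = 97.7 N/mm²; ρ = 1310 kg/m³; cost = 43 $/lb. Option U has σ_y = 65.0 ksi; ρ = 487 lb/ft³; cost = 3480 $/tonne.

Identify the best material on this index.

option U

Convert each candidate to consistent units, then evaluate M:
  option X: σ_y = 630.0 MPa, ρ = 19220 kg/m³, cost = 39.00 $/kg
  option C: σ_y = 65.00 MPa, ρ = 8948 kg/m³, cost = 7.020 $/kg
  option L: σ_y = 383.3 MPa, ρ = 4518 kg/m³, cost = 16.80 $/kg
  option W: σ_y = 896.3 MPa, ρ = 4437 kg/m³, cost = 48.00 $/kg
  option S: σ_y = 97.70 MPa, ρ = 1310 kg/m³, cost = 94.80 $/kg
  option U: σ_y = 448.2 MPa, ρ = 7801 kg/m³, cost = 3.480 $/kg
  option U: M = 16.5 kN·m per $
  option L: M = 5.05 kN·m per $
  option W: M = 4.21 kN·m per $
  option C: M = 1.03 kN·m per $
  option X: M = 0.840 kN·m per $
  option S: M = 0.787 kN·m per $
Option U has the largest M.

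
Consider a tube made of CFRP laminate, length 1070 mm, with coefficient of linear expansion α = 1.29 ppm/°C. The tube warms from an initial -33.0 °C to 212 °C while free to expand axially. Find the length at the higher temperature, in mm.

ΔT = 212 − (-33.0) = 245.0 K.
ΔL = α·L₀·ΔT = 1.29×10⁻⁶ × 1070 mm × 245.0 K = 0.338 mm.
L = L₀ + ΔL = 1070 + 0.338 = 1070.3 mm.

1070.3 mm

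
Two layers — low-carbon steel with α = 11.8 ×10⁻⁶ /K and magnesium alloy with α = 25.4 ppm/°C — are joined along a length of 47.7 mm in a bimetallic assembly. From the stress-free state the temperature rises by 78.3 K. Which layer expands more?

α(low-carbon steel) = 11.8×10⁻⁶/K vs α(magnesium alloy) = 25.4×10⁻⁶/K.
Higher α expands more for the same ΔT: magnesium alloy.

magnesium alloy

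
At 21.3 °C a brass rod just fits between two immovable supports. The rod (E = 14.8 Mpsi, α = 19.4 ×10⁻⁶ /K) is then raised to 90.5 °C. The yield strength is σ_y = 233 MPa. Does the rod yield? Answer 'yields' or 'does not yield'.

does not yield

E = 14.8 Mpsi = 102.0 GPa.
ΔT = 69.20 K. Constrained thermal stress σ = E·α·ΔT = 102.0×10³ MPa × 19.4×10⁻⁶ × 69.20 = 137 MPa (compressive).
Compare to σ_y = 233 MPa: σ < σ_y, so it does not yield.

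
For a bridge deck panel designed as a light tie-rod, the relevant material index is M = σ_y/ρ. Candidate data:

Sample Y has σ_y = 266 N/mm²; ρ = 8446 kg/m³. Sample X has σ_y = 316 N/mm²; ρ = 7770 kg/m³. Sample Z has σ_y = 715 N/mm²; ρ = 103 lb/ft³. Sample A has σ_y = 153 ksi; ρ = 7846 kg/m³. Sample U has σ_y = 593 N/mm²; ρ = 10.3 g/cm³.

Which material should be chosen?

In SI units:
  sample Y: σ_y = 266.0 MPa, ρ = 8446 kg/m³
  sample X: σ_y = 316.0 MPa, ρ = 7770 kg/m³
  sample Z: σ_y = 715.0 MPa, ρ = 1650 kg/m³
  sample A: σ_y = 1055 MPa, ρ = 7846 kg/m³
  sample U: σ_y = 593.0 MPa, ρ = 10300 kg/m³
  sample Z: M = 433 kN·m/kg
  sample A: M = 134 kN·m/kg
  sample U: M = 57.6 kN·m/kg
  sample X: M = 40.7 kN·m/kg
  sample Y: M = 31.5 kN·m/kg
Sample Z has the largest M.

sample Z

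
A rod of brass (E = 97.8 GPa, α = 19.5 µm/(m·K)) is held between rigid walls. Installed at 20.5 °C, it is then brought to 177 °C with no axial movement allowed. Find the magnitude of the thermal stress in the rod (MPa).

ΔT = 156.5 K. Constrained thermal stress σ = E·α·ΔT = 97.80×10³ MPa × 19.5×10⁻⁶ × 156.5 = 298 MPa (compressive).

298 MPa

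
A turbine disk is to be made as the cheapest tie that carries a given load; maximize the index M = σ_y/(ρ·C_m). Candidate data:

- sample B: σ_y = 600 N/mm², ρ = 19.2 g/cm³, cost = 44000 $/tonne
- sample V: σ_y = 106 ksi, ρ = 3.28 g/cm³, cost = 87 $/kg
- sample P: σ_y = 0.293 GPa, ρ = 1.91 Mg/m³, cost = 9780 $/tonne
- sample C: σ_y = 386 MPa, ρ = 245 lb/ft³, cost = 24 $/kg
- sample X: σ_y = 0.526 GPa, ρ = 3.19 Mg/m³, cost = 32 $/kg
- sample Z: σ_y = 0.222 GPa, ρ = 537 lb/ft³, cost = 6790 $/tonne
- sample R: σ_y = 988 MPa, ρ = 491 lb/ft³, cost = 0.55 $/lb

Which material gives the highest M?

sample R

Putting every candidate on a common basis:
  sample B: σ_y = 600.0 MPa, ρ = 19200 kg/m³, cost = 44.00 $/kg
  sample V: σ_y = 730.8 MPa, ρ = 3280 kg/m³, cost = 87.00 $/kg
  sample P: σ_y = 293.0 MPa, ρ = 1910 kg/m³, cost = 9.780 $/kg
  sample C: σ_y = 386.0 MPa, ρ = 3925 kg/m³, cost = 24.00 $/kg
  sample X: σ_y = 526.0 MPa, ρ = 3190 kg/m³, cost = 32.00 $/kg
  sample Z: σ_y = 222.0 MPa, ρ = 8602 kg/m³, cost = 6.790 $/kg
  sample R: σ_y = 988.0 MPa, ρ = 7865 kg/m³, cost = 1.213 $/kg
  sample R: M = 104 kN·m per $
  sample P: M = 15.7 kN·m per $
  sample X: M = 5.15 kN·m per $
  sample C: M = 4.10 kN·m per $
  sample Z: M = 3.80 kN·m per $
  sample V: M = 2.56 kN·m per $
  sample B: M = 0.710 kN·m per $
Sample R ranks first.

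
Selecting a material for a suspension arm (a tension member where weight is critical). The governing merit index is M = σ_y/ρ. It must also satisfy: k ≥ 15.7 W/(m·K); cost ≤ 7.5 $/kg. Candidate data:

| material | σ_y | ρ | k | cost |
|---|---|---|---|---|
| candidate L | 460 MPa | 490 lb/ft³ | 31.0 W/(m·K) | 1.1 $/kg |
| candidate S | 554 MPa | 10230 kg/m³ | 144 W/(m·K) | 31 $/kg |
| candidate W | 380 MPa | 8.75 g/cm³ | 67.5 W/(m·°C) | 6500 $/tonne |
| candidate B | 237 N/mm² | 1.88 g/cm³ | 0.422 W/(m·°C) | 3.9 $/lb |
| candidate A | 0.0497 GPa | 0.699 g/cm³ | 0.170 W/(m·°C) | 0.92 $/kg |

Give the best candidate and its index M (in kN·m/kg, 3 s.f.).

candidate L, M = 58.6 kN·m/kg

Screen on constraints: k ≥ 15.7 W/(m·K); cost ≤ 7.5 $/kg. Survivors: candidate L, candidate W.
Normalizing units and computing the index:
  candidate L: σ_y = 460.0 MPa, ρ = 7849 kg/m³
  candidate W: σ_y = 380.0 MPa, ρ = 8750 kg/m³
  candidate L: M = 58.6 kN·m/kg
  candidate W: M = 43.4 kN·m/kg
The maximum is for candidate L.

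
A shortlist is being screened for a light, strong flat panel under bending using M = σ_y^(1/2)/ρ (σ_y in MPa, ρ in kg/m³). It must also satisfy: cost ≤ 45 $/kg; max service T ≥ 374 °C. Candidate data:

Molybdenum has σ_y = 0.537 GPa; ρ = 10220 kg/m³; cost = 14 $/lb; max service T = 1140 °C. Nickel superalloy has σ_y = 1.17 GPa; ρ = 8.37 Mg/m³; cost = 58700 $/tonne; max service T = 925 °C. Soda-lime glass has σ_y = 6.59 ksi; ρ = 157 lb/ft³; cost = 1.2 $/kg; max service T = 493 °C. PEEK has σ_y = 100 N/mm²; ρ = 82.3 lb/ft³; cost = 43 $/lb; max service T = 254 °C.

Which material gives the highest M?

soda-lime glass

Screen on constraints: cost ≤ 45 $/kg; max service T ≥ 374 °C. Survivors: molybdenum, soda-lime glass.
After converting to SI:
  molybdenum: σ_y = 537.0 MPa, ρ = 10220 kg/m³
  soda-lime glass: σ_y = 45.44 MPa, ρ = 2515 kg/m³
  soda-lime glass: M = 2.68×10⁻³
  molybdenum: M = 2.27×10⁻³
Soda-lime glass ranks first.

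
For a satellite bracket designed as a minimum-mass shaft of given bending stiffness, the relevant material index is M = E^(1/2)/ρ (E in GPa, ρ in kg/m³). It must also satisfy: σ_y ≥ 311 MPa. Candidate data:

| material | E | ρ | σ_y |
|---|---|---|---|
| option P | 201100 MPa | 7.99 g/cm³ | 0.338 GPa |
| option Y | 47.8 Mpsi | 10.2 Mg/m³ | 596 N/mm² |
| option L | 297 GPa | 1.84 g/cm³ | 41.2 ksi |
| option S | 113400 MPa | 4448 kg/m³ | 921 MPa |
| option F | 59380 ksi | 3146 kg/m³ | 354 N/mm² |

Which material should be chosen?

Screen on constraints: σ_y ≥ 311 MPa. Survivors: option P, option Y, option S, option F.
Convert each candidate to consistent units, then evaluate M:
  option P: E = 201.1 GPa, ρ = 7990 kg/m³
  option Y: E = 329.6 GPa, ρ = 10200 kg/m³
  option S: E = 113.4 GPa, ρ = 4448 kg/m³
  option F: E = 409.4 GPa, ρ = 3146 kg/m³
  option F: M = 6.43×10⁻³
  option S: M = 2.39×10⁻³
  option Y: M = 1.78×10⁻³
  option P: M = 1.77×10⁻³
The maximum is for option F.

option F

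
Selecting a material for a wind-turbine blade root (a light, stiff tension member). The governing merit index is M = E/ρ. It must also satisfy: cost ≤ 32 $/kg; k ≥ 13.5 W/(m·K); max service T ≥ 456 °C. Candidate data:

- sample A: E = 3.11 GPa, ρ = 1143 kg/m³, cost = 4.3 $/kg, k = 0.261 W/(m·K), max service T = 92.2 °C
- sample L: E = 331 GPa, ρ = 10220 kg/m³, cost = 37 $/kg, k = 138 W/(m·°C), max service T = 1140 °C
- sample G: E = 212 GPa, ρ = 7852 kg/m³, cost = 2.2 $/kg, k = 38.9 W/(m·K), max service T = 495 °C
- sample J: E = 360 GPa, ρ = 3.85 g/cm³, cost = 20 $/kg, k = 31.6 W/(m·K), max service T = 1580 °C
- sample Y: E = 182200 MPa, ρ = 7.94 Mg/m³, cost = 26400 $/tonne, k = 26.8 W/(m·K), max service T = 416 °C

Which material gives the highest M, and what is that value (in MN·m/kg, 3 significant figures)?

Screen on constraints: cost ≤ 32 $/kg; k ≥ 13.5 W/(m·K); max service T ≥ 456 °C. Survivors: sample G, sample J.
After converting to SI:
  sample G: E = 212.0 GPa, ρ = 7852 kg/m³
  sample J: E = 360.0 GPa, ρ = 3850 kg/m³
  sample J: M = 93.5 MN·m/kg
  sample G: M = 27.0 MN·m/kg
Highest index: sample J.

sample J, M = 93.5 MN·m/kg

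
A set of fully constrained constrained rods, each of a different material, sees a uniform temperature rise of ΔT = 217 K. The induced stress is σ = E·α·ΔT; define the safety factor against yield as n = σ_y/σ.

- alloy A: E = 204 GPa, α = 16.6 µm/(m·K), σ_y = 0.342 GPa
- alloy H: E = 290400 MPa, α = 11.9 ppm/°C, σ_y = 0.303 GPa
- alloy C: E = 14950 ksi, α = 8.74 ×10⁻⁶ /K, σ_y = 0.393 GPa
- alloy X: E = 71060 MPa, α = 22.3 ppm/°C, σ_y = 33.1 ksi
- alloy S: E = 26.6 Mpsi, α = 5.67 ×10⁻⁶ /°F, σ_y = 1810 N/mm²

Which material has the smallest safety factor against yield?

alloy H

In consistent units (E in GPa, α in ×10⁻⁶/K, σ_y in MPa):
  alloy A: E = 204.0, α = 16.6, σ_y = 342.0 → σ = 735 MPa, n = 0.465
  alloy H: E = 290.4, α = 11.9, σ_y = 303.0 → σ = 750 MPa, n = 0.404
  alloy C: E = 103.1, α = 8.74, σ_y = 393.0 → σ = 195 MPa, n = 2.01
  alloy X: E = 71.06, α = 22.3, σ_y = 228.2 → σ = 344 MPa, n = 0.664
  alloy S: E = 183.4, α = 10.2, σ_y = 1810 → σ = 406 MPa, n = 4.46
The minimum is alloy H at n = 0.404.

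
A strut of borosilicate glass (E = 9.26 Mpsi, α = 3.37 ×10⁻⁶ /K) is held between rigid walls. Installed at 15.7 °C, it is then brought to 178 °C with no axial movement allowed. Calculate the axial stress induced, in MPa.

E = 9.26 Mpsi = 63.85 GPa.
ΔT = 162.3 K. Constrained thermal stress σ = E·α·ΔT = 63.85×10³ MPa × 3.37×10⁻⁶ × 162.3 = 34.9 MPa (compressive).

34.9 MPa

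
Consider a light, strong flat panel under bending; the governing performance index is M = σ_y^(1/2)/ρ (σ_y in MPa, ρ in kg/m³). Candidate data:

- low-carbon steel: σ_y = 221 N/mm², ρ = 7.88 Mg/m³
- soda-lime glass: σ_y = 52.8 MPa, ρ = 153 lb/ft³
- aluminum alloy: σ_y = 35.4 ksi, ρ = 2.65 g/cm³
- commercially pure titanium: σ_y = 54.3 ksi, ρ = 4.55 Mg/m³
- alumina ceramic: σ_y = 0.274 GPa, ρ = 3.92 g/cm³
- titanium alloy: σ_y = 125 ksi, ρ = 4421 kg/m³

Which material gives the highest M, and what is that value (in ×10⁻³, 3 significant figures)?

titanium alloy, M = 6.64×10⁻³

In SI units:
  low-carbon steel: σ_y = 221.0 MPa, ρ = 7880 kg/m³
  soda-lime glass: σ_y = 52.80 MPa, ρ = 2451 kg/m³
  aluminum alloy: σ_y = 244.1 MPa, ρ = 2650 kg/m³
  commercially pure titanium: σ_y = 374.4 MPa, ρ = 4550 kg/m³
  alumina ceramic: σ_y = 274.0 MPa, ρ = 3920 kg/m³
  titanium alloy: σ_y = 861.8 MPa, ρ = 4421 kg/m³
  titanium alloy: M = 6.64×10⁻³
  aluminum alloy: M = 5.90×10⁻³
  commercially pure titanium: M = 4.25×10⁻³
  alumina ceramic: M = 4.22×10⁻³
  soda-lime glass: M = 2.96×10⁻³
  low-carbon steel: M = 1.89×10⁻³
Highest index: titanium alloy.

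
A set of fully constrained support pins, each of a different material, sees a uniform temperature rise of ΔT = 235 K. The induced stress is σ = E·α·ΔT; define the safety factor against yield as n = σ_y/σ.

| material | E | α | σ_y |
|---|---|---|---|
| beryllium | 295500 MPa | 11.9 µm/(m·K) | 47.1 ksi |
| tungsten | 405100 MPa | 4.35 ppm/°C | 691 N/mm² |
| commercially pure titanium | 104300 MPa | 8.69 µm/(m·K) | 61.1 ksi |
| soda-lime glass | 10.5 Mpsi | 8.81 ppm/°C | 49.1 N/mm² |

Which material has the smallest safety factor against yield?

soda-lime glass

Per material, after unit conversion:
  beryllium: E = 295.5, α = 11.9, σ_y = 324.7 → σ = 826 MPa, n = 0.393
  tungsten: E = 405.1, α = 4.35, σ_y = 691.0 → σ = 414 MPa, n = 1.67
  commercially pure titanium: E = 104.3, α = 8.69, σ_y = 421.3 → σ = 213 MPa, n = 1.98
  soda-lime glass: E = 72.39, α = 8.81, σ_y = 49.10 → σ = 150 MPa, n = 0.328
Soda-lime glass has the lowest safety factor, n = 0.328.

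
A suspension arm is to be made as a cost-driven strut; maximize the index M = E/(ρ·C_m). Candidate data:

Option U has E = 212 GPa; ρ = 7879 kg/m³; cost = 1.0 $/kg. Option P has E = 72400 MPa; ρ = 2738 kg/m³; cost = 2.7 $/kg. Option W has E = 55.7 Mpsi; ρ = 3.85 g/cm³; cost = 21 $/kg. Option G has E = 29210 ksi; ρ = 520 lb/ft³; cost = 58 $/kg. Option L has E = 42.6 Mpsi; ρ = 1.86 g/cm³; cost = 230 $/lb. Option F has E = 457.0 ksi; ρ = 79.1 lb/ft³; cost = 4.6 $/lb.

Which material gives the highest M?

Convert each candidate to consistent units, then evaluate M:
  option U: E = 212.0 GPa, ρ = 7879 kg/m³, cost = 1.000 $/kg
  option P: E = 72.40 GPa, ρ = 2738 kg/m³, cost = 2.700 $/kg
  option W: E = 384.0 GPa, ρ = 3850 kg/m³, cost = 21.00 $/kg
  option G: E = 201.4 GPa, ρ = 8330 kg/m³, cost = 58.00 $/kg
  option L: E = 293.7 GPa, ρ = 1860 kg/m³, cost = 507.1 $/kg
  option F: E = 3.151 GPa, ρ = 1267 kg/m³, cost = 10.14 $/kg
  option U: M = 26.9 MN·m per $
  option P: M = 9.79 MN·m per $
  option W: M = 4.75 MN·m per $
  option G: M = 0.417 MN·m per $
  option L: M = 0.311 MN·m per $
  option F: M = 0.245 MN·m per $
Option U ranks first.

option U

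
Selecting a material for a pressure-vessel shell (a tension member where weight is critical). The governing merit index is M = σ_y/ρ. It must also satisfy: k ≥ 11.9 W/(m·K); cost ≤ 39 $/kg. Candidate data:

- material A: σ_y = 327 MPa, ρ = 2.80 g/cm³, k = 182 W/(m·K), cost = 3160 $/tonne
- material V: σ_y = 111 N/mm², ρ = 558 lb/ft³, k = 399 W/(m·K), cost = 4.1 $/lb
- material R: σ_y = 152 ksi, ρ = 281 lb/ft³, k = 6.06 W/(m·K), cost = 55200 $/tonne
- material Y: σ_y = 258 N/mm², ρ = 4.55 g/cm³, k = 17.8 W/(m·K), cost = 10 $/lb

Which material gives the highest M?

material A

Screen on constraints: k ≥ 11.9 W/(m·K); cost ≤ 39 $/kg. Survivors: material A, material V, material Y.
After converting to SI:
  material A: σ_y = 327.0 MPa, ρ = 2800 kg/m³
  material V: σ_y = 111.0 MPa, ρ = 8938 kg/m³
  material Y: σ_y = 258.0 MPa, ρ = 4550 kg/m³
  material A: M = 117 kN·m/kg
  material Y: M = 56.7 kN·m/kg
  material V: M = 12.4 kN·m/kg
Highest index: material A.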